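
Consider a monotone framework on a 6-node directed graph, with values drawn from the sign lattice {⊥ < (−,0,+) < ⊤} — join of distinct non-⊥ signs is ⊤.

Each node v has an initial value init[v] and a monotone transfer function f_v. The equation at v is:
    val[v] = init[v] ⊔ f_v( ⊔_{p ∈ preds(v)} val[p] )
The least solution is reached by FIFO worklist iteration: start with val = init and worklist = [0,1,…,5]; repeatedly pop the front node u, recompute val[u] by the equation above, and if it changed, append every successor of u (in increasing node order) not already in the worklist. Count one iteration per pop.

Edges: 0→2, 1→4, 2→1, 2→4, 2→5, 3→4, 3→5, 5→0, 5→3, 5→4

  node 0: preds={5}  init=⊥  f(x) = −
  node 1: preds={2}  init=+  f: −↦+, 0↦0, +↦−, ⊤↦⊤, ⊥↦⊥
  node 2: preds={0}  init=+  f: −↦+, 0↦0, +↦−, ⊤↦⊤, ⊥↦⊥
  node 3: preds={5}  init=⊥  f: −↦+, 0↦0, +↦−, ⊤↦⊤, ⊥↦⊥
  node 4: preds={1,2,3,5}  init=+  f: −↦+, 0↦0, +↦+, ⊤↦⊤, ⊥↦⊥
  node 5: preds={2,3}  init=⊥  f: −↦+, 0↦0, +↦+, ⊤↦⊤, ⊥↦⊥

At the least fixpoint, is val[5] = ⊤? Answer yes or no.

yes

Iteration log — 14 steps:
  step 1. node 0  ⊔preds=⊥  new=−  old=⊥  +wl: 
  step 2. node 1  ⊔preds=+  new=⊤  old=+  +wl: 
  step 3. node 2  ⊔preds=−  new=+  stable
  step 4. node 3  ⊔preds=⊥  new=⊥  stable
  step 5. node 4  ⊔preds=⊤  new=⊤  old=+  +wl: 
  step 6. node 5  ⊔preds=+  new=+  old=⊥  +wl: 0,3,4
  step 7. node 0  ⊔preds=+  new=−  stable
  step 8. node 3  ⊔preds=+  new=−  old=⊥  +wl: 5
  step 9. node 4  ⊔preds=⊤  new=⊤  stable
  step 10. node 5  ⊔preds=⊤  new=⊤  old=+  +wl: 0,3,4
  step 11. node 0  ⊔preds=⊤  new=−  stable
  step 12. node 3  ⊔preds=⊤  new=⊤  old=−  +wl: 5
  step 13. node 4  ⊔preds=⊤  new=⊤  stable
  step 14. node 5  ⊔preds=⊤  new=⊤  stable

Least fixpoint reached:
  node 0: −
  node 1: ⊤
  node 2: +
  node 3: ⊤
  node 4: ⊤
  node 5: ⊤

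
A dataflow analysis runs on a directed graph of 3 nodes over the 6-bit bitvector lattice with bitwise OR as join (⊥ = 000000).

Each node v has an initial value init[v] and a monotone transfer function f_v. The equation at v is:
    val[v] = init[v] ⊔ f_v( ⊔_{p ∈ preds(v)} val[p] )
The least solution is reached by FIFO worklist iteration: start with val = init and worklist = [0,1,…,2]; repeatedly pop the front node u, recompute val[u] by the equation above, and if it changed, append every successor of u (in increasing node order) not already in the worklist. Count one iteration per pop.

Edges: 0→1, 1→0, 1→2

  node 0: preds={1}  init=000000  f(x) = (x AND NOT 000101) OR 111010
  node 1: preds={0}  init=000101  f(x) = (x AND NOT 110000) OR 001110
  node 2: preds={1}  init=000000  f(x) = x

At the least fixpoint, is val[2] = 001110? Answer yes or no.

no

Worklist (4 pops):
  #1 pop 0: in=000101 → 111010 (was 000000); enqueue []
  #2 pop 1: in=111010 → 001111 (was 000101); enqueue [0]
  #3 pop 2: in=001111 → 001111 (was 000000); enqueue []
  #4 pop 0: in=001111 → 111010 (no change)

Fixpoint:
  val[0] = 111010
  val[1] = 001111
  val[2] = 001111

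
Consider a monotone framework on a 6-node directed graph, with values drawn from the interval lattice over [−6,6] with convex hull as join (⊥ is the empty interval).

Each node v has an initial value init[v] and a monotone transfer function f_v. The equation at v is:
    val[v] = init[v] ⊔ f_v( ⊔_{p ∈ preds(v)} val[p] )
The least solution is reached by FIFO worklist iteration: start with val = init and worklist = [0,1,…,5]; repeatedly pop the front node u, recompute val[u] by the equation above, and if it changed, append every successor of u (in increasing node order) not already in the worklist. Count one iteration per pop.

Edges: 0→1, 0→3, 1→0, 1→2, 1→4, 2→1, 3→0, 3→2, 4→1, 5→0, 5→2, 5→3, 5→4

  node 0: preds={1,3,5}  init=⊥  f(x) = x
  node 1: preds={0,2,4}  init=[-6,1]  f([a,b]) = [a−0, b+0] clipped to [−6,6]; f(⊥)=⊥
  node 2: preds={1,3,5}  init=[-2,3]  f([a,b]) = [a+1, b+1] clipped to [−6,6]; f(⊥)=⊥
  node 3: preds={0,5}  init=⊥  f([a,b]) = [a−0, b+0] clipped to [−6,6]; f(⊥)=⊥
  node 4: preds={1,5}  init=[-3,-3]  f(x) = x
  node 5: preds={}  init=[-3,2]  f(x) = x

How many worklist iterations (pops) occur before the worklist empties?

Iteration log — 27 steps:
  step 1. node 0  ⊔preds=[-6,2]  new=[-6,2]  old=⊥  +wl: 
  step 2. node 1  ⊔preds=[-6,3]  new=[-6,3]  old=[-6,1]  +wl: 0
  step 3. node 2  ⊔preds=[-6,3]  new=[-5,4]  old=[-2,3]  +wl: 1
  step 4. node 3  ⊔preds=[-6,2]  new=[-6,2]  old=⊥  +wl: 2
  step 5. node 4  ⊔preds=[-6,3]  new=[-6,3]  old=[-3,-3]  +wl: 
  step 6. node 5  ⊔preds=⊥  new=[-3,2]  stable
  step 7. node 0  ⊔preds=[-6,3]  new=[-6,3]  old=[-6,2]  +wl: 3
  step 8. node 1  ⊔preds=[-6,4]  new=[-6,4]  old=[-6,3]  +wl: 0,4
  step 9. node 2  ⊔preds=[-6,4]  new=[-5,5]  old=[-5,4]  +wl: 1
  step 10. node 3  ⊔preds=[-6,3]  new=[-6,3]  old=[-6,2]  +wl: 2
  step 11. node 0  ⊔preds=[-6,4]  new=[-6,4]  old=[-6,3]  +wl: 3
  step 12. node 4  ⊔preds=[-6,4]  new=[-6,4]  old=[-6,3]  +wl: 
  step 13. node 1  ⊔preds=[-6,5]  new=[-6,5]  old=[-6,4]  +wl: 0,4
  step 14. node 2  ⊔preds=[-6,5]  new=[-5,6]  old=[-5,5]  +wl: 1
  step 15. node 3  ⊔preds=[-6,4]  new=[-6,4]  old=[-6,3]  +wl: 2
  step 16. node 0  ⊔preds=[-6,5]  new=[-6,5]  old=[-6,4]  +wl: 3
  step 17. node 4  ⊔preds=[-6,5]  new=[-6,5]  old=[-6,4]  +wl: 
  step 18. node 1  ⊔preds=[-6,6]  new=[-6,6]  old=[-6,5]  +wl: 0,4
  step 19. node 2  ⊔preds=[-6,6]  new=[-5,6]  stable
  step 20. node 3  ⊔preds=[-6,5]  new=[-6,5]  old=[-6,4]  +wl: 2
  step 21. node 0  ⊔preds=[-6,6]  new=[-6,6]  old=[-6,5]  +wl: 1,3
  step 22. node 4  ⊔preds=[-6,6]  new=[-6,6]  old=[-6,5]  +wl: 
  step 23. node 2  ⊔preds=[-6,6]  new=[-5,6]  stable
  step 24. node 1  ⊔preds=[-6,6]  new=[-6,6]  stable
  step 25. node 3  ⊔preds=[-6,6]  new=[-6,6]  old=[-6,5]  +wl: 0,2
  step 26. node 0  ⊔preds=[-6,6]  new=[-6,6]  stable
  step 27. node 2  ⊔preds=[-6,6]  new=[-5,6]  stable

Least fixpoint reached:
  node 0: [-6,6]
  node 1: [-6,6]
  node 2: [-5,6]
  node 3: [-6,6]
  node 4: [-6,6]
  node 5: [-3,2]

27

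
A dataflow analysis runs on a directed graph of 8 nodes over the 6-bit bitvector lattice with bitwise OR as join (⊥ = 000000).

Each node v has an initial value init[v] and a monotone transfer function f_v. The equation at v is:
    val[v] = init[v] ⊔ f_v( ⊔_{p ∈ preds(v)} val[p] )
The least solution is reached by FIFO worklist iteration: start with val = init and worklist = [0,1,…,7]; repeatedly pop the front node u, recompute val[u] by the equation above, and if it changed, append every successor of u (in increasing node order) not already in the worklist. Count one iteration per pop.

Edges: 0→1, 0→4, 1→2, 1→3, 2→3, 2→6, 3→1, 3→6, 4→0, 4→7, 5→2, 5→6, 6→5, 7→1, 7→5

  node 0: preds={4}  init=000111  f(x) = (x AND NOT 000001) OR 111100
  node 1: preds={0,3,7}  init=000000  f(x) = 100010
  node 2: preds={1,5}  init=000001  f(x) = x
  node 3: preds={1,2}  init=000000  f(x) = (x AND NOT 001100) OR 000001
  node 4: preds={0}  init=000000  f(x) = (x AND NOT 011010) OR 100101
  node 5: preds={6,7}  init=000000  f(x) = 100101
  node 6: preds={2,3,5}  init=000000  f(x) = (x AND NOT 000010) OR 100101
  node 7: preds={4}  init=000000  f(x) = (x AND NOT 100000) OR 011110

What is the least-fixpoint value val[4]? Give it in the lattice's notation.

100101

Worklist (14 pops):
  #1 pop 0: in=000000 → 111111 (was 000111); enqueue []
  #2 pop 1: in=111111 → 100010 (was 000000); enqueue []
  #3 pop 2: in=100010 → 100011 (was 000001); enqueue []
  #4 pop 3: in=100011 → 100011 (was 000000); enqueue [1]
  #5 pop 4: in=111111 → 100101 (was 000000); enqueue [0]
  #6 pop 5: in=000000 → 100101 (was 000000); enqueue [2]
  #7 pop 6: in=100111 → 100101 (was 000000); enqueue [5]
  #8 pop 7: in=100101 → 011111 (was 000000); enqueue []
  #9 pop 1: in=111111 → 100010 (no change)
  #10 pop 0: in=100101 → 111111 (no change)
  #11 pop 2: in=100111 → 100111 (was 100011); enqueue [3,6]
  #12 pop 5: in=111111 → 100101 (no change)
  #13 pop 3: in=100111 → 100011 (no change)
  #14 pop 6: in=100111 → 100101 (no change)

Fixpoint:
  val[0] = 111111
  val[1] = 100010
  val[2] = 100111
  val[3] = 100011
  val[4] = 100101
  val[5] = 100101
  val[6] = 100101
  val[7] = 011111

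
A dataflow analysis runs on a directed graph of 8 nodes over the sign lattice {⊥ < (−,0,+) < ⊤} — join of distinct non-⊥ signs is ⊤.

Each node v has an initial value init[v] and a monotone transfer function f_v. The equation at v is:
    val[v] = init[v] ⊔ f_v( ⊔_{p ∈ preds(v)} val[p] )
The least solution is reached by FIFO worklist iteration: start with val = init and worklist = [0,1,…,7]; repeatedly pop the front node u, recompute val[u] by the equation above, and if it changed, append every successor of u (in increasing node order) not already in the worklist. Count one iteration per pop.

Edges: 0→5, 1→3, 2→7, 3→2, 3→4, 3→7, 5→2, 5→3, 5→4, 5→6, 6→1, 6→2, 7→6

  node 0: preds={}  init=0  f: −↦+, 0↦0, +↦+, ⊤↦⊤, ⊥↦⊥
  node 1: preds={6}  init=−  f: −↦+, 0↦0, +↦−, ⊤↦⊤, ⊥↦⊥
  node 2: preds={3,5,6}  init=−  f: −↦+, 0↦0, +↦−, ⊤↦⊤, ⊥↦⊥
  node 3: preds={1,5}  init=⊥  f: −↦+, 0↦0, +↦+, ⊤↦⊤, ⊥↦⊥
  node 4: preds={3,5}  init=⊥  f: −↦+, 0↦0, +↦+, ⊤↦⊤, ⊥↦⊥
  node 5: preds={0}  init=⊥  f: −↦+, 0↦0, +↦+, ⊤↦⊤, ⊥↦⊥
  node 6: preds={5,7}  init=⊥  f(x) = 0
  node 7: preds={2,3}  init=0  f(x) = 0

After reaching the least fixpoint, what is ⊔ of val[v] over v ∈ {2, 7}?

⊤

Iteration log — 15 steps:
  step 1. node 0  ⊔preds=⊥  new=0  stable
  step 2. node 1  ⊔preds=⊥  new=−  stable
  step 3. node 2  ⊔preds=⊥  new=−  stable
  step 4. node 3  ⊔preds=−  new=+  old=⊥  +wl: 2
  step 5. node 4  ⊔preds=+  new=+  old=⊥  +wl: 
  step 6. node 5  ⊔preds=0  new=0  old=⊥  +wl: 3,4
  step 7. node 6  ⊔preds=0  new=0  old=⊥  +wl: 1
  step 8. node 7  ⊔preds=⊤  new=0  stable
  step 9. node 2  ⊔preds=⊤  new=⊤  old=−  +wl: 7
  step 10. node 3  ⊔preds=⊤  new=⊤  old=+  +wl: 2
  step 11. node 4  ⊔preds=⊤  new=⊤  old=+  +wl: 
  step 12. node 1  ⊔preds=0  new=⊤  old=−  +wl: 3
  step 13. node 7  ⊔preds=⊤  new=0  stable
  step 14. node 2  ⊔preds=⊤  new=⊤  stable
  step 15. node 3  ⊔preds=⊤  new=⊤  stable

Least fixpoint reached:
  node 0: 0
  node 1: ⊤
  node 2: ⊤
  node 3: ⊤
  node 4: ⊤
  node 5: 0
  node 6: 0
  node 7: 0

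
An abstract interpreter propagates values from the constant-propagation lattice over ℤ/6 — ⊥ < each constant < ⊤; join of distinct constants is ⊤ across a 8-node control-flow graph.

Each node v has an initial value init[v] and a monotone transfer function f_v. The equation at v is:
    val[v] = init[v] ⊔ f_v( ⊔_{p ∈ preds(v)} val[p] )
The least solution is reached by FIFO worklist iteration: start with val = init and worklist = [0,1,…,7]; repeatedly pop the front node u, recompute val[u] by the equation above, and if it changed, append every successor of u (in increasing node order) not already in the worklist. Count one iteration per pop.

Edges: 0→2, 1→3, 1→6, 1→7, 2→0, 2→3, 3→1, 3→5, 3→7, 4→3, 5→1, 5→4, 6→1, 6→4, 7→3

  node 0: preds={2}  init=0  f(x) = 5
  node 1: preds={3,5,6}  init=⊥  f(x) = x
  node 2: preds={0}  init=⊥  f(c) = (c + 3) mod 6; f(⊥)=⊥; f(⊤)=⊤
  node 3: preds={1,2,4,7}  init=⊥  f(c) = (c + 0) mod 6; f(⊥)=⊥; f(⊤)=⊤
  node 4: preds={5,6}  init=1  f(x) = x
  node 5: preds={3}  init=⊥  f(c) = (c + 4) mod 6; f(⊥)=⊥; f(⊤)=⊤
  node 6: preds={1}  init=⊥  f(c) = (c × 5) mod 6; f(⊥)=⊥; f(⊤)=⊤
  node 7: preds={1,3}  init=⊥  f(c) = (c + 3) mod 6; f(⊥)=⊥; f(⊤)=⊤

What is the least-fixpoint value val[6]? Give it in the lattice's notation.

⊤

Trace (16 dequeues):
  [1] u=0 | in ⊥ | out ⊤ | prev 0 | push {}
  [2] u=1 | in ⊥ | out ⊥ | ==
  [3] u=2 | in ⊤ | out ⊤ | prev ⊥ | push {0}
  [4] u=3 | in ⊤ | out ⊤ | prev ⊥ | push {1}
  [5] u=4 | in ⊥ | out 1 | ==
  [6] u=5 | in ⊤ | out ⊤ | prev ⊥ | push {4}
  [7] u=6 | in ⊥ | out ⊥ | ==
  [8] u=7 | in ⊤ | out ⊤ | prev ⊥ | push {3}
  [9] u=0 | in ⊤ | out ⊤ | ==
  [10] u=1 | in ⊤ | out ⊤ | prev ⊥ | push {6,7}
  [11] u=4 | in ⊤ | out ⊤ | prev 1 | push {}
  [12] u=3 | in ⊤ | out ⊤ | ==
  [13] u=6 | in ⊤ | out ⊤ | prev ⊥ | push {1,4}
  [14] u=7 | in ⊤ | out ⊤ | ==
  [15] u=1 | in ⊤ | out ⊤ | ==
  [16] u=4 | in ⊤ | out ⊤ | ==

Converged values:
  [0] ⊤
  [1] ⊤
  [2] ⊤
  [3] ⊤
  [4] ⊤
  [5] ⊤
  [6] ⊤
  [7] ⊤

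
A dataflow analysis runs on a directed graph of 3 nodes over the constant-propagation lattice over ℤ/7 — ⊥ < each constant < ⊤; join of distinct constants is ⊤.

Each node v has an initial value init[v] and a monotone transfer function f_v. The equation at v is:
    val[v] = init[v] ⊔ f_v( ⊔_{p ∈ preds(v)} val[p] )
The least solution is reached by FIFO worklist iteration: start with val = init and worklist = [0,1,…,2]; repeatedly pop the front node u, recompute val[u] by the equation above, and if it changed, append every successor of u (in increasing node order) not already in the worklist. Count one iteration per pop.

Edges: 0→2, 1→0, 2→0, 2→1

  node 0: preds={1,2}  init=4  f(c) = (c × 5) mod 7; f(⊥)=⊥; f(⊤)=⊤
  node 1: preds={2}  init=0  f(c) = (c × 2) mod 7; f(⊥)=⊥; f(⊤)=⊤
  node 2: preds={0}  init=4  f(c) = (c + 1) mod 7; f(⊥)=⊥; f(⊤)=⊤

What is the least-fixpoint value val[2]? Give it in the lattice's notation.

⊤

Worklist (5 pops):
  #1 pop 0: in=⊤ → ⊤ (was 4); enqueue []
  #2 pop 1: in=4 → ⊤ (was 0); enqueue [0]
  #3 pop 2: in=⊤ → ⊤ (was 4); enqueue [1]
  #4 pop 0: in=⊤ → ⊤ (no change)
  #5 pop 1: in=⊤ → ⊤ (no change)

Fixpoint:
  val[0] = ⊤
  val[1] = ⊤
  val[2] = ⊤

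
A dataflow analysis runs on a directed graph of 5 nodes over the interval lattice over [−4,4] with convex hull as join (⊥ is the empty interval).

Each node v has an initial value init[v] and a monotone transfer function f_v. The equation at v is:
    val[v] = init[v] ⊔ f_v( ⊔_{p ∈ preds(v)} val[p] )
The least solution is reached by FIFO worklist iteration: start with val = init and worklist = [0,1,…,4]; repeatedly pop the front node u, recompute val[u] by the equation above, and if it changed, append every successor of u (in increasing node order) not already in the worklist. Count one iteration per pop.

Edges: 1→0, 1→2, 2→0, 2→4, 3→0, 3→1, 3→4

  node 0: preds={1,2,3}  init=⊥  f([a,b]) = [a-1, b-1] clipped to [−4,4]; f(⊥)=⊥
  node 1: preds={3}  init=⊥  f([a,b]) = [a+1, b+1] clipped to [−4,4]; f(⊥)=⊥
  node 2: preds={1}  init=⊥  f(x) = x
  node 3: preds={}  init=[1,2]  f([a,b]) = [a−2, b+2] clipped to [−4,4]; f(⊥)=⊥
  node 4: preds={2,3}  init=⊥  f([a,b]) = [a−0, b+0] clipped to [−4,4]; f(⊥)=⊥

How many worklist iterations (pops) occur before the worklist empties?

Worklist (6 pops):
  #1 pop 0: in=[1,2] → [0,1] (was ⊥); enqueue []
  #2 pop 1: in=[1,2] → [2,3] (was ⊥); enqueue [0]
  #3 pop 2: in=[2,3] → [2,3] (was ⊥); enqueue []
  #4 pop 3: in=⊥ → [1,2] (no change)
  #5 pop 4: in=[1,3] → [1,3] (was ⊥); enqueue []
  #6 pop 0: in=[1,3] → [0,2] (was [0,1]); enqueue []

Fixpoint:
  val[0] = [0,2]
  val[1] = [2,3]
  val[2] = [2,3]
  val[3] = [1,2]
  val[4] = [1,3]

6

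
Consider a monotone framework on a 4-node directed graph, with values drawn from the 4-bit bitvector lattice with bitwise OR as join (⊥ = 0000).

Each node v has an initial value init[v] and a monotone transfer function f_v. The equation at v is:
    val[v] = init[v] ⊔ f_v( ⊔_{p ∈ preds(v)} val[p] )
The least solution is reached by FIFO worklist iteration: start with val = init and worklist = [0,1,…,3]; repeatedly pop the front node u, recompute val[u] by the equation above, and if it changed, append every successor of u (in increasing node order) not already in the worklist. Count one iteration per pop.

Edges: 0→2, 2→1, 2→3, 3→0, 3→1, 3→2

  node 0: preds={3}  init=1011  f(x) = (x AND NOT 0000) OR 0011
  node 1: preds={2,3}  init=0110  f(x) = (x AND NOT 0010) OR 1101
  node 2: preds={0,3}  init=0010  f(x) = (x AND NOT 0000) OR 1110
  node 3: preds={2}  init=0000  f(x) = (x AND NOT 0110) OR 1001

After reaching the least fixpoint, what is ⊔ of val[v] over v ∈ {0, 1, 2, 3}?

Iteration log — 7 steps:
  step 1. node 0  ⊔preds=0000  new=1011  stable
  step 2. node 1  ⊔preds=0010  new=1111  old=0110  +wl: 
  step 3. node 2  ⊔preds=1011  new=1111  old=0010  +wl: 1
  step 4. node 3  ⊔preds=1111  new=1001  old=0000  +wl: 0,2
  step 5. node 1  ⊔preds=1111  new=1111  stable
  step 6. node 0  ⊔preds=1001  new=1011  stable
  step 7. node 2  ⊔preds=1011  new=1111  stable

Least fixpoint reached:
  node 0: 1011
  node 1: 1111
  node 2: 1111
  node 3: 1001

1111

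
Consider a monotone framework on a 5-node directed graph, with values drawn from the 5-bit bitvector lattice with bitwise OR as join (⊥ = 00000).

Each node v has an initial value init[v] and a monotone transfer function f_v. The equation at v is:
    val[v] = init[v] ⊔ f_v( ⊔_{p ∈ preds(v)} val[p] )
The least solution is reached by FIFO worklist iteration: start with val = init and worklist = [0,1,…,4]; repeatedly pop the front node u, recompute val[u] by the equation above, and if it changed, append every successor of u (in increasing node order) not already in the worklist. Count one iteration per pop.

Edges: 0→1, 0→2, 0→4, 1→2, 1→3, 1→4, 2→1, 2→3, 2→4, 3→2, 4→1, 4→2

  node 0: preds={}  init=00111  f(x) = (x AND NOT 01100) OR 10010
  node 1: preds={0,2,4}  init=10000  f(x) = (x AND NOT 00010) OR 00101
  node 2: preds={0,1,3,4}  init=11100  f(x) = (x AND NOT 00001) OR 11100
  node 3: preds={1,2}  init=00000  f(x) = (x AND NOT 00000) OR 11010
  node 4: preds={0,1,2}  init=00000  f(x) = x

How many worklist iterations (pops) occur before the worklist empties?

Worklist (7 pops):
  #1 pop 0: in=00000 → 10111 (was 00111); enqueue []
  #2 pop 1: in=11111 → 11101 (was 10000); enqueue []
  #3 pop 2: in=11111 → 11110 (was 11100); enqueue [1]
  #4 pop 3: in=11111 → 11111 (was 00000); enqueue [2]
  #5 pop 4: in=11111 → 11111 (was 00000); enqueue []
  #6 pop 1: in=11111 → 11101 (no change)
  #7 pop 2: in=11111 → 11110 (no change)

Fixpoint:
  val[0] = 10111
  val[1] = 11101
  val[2] = 11110
  val[3] = 11111
  val[4] = 11111

7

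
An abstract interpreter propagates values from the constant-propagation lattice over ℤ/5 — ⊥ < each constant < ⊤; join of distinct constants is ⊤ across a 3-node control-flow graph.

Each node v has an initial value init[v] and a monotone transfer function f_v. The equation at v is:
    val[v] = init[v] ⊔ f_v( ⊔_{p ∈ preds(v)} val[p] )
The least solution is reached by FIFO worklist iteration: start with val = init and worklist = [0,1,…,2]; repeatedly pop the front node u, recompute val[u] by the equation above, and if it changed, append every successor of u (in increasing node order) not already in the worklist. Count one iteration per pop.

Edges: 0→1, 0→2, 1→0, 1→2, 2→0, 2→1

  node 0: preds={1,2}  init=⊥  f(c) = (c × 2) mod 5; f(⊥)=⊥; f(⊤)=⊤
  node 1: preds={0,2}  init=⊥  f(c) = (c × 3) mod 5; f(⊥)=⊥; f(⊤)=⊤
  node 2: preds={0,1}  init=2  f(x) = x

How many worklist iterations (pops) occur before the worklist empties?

6

Iteration log — 6 steps:
  step 1. node 0  ⊔preds=2  new=4  old=⊥  +wl: 
  step 2. node 1  ⊔preds=⊤  new=⊤  old=⊥  +wl: 0
  step 3. node 2  ⊔preds=⊤  new=⊤  old=2  +wl: 1
  step 4. node 0  ⊔preds=⊤  new=⊤  old=4  +wl: 2
  step 5. node 1  ⊔preds=⊤  new=⊤  stable
  step 6. node 2  ⊔preds=⊤  new=⊤  stable

Least fixpoint reached:
  node 0: ⊤
  node 1: ⊤
  node 2: ⊤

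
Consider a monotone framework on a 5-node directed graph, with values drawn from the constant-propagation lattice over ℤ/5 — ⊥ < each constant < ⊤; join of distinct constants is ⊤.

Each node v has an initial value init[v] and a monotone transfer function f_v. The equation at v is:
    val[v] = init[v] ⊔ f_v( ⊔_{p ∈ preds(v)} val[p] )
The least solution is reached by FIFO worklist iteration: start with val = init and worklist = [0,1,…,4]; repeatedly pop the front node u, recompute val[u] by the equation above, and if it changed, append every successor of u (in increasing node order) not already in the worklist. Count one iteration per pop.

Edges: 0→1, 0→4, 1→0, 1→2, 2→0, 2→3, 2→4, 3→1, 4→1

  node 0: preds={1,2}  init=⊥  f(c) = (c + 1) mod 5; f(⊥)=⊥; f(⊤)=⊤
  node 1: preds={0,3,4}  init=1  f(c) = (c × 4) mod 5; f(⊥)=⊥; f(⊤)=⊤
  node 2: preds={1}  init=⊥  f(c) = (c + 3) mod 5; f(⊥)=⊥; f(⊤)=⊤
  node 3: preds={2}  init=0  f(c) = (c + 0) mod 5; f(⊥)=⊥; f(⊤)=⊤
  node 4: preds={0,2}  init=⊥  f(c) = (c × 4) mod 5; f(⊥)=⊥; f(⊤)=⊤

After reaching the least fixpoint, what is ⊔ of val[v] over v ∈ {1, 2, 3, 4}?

Worklist (8 pops):
  #1 pop 0: in=1 → 2 (was ⊥); enqueue []
  #2 pop 1: in=⊤ → ⊤ (was 1); enqueue [0]
  #3 pop 2: in=⊤ → ⊤ (was ⊥); enqueue []
  #4 pop 3: in=⊤ → ⊤ (was 0); enqueue [1]
  #5 pop 4: in=⊤ → ⊤ (was ⊥); enqueue []
  #6 pop 0: in=⊤ → ⊤ (was 2); enqueue [4]
  #7 pop 1: in=⊤ → ⊤ (no change)
  #8 pop 4: in=⊤ → ⊤ (no change)

Fixpoint:
  val[0] = ⊤
  val[1] = ⊤
  val[2] = ⊤
  val[3] = ⊤
  val[4] = ⊤

⊤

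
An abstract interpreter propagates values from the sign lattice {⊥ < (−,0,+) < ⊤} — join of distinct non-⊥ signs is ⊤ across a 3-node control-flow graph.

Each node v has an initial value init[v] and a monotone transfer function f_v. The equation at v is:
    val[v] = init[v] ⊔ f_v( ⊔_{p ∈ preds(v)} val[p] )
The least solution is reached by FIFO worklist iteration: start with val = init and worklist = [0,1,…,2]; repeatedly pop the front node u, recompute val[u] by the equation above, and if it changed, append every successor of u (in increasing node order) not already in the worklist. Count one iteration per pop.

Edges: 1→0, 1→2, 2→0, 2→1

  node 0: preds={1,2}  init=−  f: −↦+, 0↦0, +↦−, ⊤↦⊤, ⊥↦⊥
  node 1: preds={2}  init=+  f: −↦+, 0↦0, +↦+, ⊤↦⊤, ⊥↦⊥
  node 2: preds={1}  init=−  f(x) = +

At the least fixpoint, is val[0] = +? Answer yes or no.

no

Worklist (7 pops):
  #1 pop 0: in=⊤ → ⊤ (was −); enqueue []
  #2 pop 1: in=− → + (no change)
  #3 pop 2: in=+ → ⊤ (was −); enqueue [0,1]
  #4 pop 0: in=⊤ → ⊤ (no change)
  #5 pop 1: in=⊤ → ⊤ (was +); enqueue [0,2]
  #6 pop 0: in=⊤ → ⊤ (no change)
  #7 pop 2: in=⊤ → ⊤ (no change)

Fixpoint:
  val[0] = ⊤
  val[1] = ⊤
  val[2] = ⊤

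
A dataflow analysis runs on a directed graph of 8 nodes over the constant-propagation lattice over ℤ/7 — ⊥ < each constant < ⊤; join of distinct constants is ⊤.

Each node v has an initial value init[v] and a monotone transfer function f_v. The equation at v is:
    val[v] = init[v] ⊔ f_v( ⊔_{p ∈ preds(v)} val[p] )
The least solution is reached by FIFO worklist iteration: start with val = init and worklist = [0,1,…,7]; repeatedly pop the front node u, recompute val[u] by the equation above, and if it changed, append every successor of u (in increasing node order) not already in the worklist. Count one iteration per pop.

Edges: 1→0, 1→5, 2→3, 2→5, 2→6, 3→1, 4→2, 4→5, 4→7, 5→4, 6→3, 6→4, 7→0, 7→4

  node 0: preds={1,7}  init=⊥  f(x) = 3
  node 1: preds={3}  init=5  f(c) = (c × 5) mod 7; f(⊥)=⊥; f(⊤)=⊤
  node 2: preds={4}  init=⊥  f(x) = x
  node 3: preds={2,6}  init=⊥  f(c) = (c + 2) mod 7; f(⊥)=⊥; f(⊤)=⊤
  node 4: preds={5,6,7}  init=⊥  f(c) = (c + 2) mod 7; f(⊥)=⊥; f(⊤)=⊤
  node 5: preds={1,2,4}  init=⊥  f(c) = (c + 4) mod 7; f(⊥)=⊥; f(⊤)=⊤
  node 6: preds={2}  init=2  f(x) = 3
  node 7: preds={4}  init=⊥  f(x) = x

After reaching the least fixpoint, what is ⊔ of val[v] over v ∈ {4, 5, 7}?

⊤

Worklist (23 pops):
  #1 pop 0: in=5 → 3 (was ⊥); enqueue []
  #2 pop 1: in=⊥ → 5 (no change)
  #3 pop 2: in=⊥ → ⊥ (no change)
  #4 pop 3: in=2 → 4 (was ⊥); enqueue [1]
  #5 pop 4: in=2 → 4 (was ⊥); enqueue [2]
  #6 pop 5: in=⊤ → ⊤ (was ⊥); enqueue [4]
  #7 pop 6: in=⊥ → ⊤ (was 2); enqueue [3]
  #8 pop 7: in=4 → 4 (was ⊥); enqueue [0]
  #9 pop 1: in=4 → ⊤ (was 5); enqueue [5]
  #10 pop 2: in=4 → 4 (was ⊥); enqueue [6]
  #11 pop 4: in=⊤ → ⊤ (was 4); enqueue [2,7]
  #12 pop 3: in=⊤ → ⊤ (was 4); enqueue [1]
  #13 pop 0: in=⊤ → 3 (no change)
  #14 pop 5: in=⊤ → ⊤ (no change)
  #15 pop 6: in=4 → ⊤ (no change)
  #16 pop 2: in=⊤ → ⊤ (was 4); enqueue [3,5,6]
  #17 pop 7: in=⊤ → ⊤ (was 4); enqueue [0,4]
  #18 pop 1: in=⊤ → ⊤ (no change)
  #19 pop 3: in=⊤ → ⊤ (no change)
  #20 pop 5: in=⊤ → ⊤ (no change)
  #21 pop 6: in=⊤ → ⊤ (no change)
  #22 pop 0: in=⊤ → 3 (no change)
  #23 pop 4: in=⊤ → ⊤ (no change)

Fixpoint:
  val[0] = 3
  val[1] = ⊤
  val[2] = ⊤
  val[3] = ⊤
  val[4] = ⊤
  val[5] = ⊤
  val[6] = ⊤
  val[7] = ⊤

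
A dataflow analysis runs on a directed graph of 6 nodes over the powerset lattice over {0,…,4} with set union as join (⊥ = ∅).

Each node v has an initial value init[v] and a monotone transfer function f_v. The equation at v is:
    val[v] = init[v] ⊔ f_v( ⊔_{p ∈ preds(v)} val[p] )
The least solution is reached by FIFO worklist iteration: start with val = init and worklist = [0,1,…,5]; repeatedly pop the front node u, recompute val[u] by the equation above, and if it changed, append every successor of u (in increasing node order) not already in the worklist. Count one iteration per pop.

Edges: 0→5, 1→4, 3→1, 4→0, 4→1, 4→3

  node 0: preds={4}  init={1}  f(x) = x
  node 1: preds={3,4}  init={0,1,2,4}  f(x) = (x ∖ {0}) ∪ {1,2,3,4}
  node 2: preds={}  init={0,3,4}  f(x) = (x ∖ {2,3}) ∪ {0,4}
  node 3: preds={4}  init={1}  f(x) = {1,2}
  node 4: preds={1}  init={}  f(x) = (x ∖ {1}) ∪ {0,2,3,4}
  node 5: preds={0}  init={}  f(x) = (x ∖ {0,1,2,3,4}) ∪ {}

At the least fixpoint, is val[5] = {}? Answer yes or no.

yes

Trace (10 dequeues):
  [1] u=0 | in {} | out {1} | ==
  [2] u=1 | in {1} | out {0,1,2,3,4} | prev {0,1,2,4} | push {}
  [3] u=2 | in {} | out {0,3,4} | ==
  [4] u=3 | in {} | out {1,2} | prev {1} | push {1}
  [5] u=4 | in {0,1,2,3,4} | out {0,2,3,4} | prev {} | push {0,3}
  [6] u=5 | in {1} | out {} | ==
  [7] u=1 | in {0,1,2,3,4} | out {0,1,2,3,4} | ==
  [8] u=0 | in {0,2,3,4} | out {0,1,2,3,4} | prev {1} | push {5}
  [9] u=3 | in {0,2,3,4} | out {1,2} | ==
  [10] u=5 | in {0,1,2,3,4} | out {} | ==

Converged values:
  [0] {0,1,2,3,4}
  [1] {0,1,2,3,4}
  [2] {0,3,4}
  [3] {1,2}
  [4] {0,2,3,4}
  [5] {}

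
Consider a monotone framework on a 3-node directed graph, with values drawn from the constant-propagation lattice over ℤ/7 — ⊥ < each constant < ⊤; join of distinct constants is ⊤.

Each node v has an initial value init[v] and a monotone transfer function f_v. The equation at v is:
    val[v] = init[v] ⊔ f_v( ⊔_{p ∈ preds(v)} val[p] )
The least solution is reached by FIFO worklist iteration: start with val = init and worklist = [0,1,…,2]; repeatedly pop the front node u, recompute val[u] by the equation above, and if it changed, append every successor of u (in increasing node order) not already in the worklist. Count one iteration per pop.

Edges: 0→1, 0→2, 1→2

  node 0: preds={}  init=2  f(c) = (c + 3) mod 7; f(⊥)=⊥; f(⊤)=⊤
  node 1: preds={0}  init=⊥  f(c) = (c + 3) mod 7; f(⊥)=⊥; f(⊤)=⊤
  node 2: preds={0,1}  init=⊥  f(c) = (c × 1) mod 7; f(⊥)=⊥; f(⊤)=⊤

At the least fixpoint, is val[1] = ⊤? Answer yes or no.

Iteration log — 3 steps:
  step 1. node 0  ⊔preds=⊥  new=2  stable
  step 2. node 1  ⊔preds=2  new=5  old=⊥  +wl: 
  step 3. node 2  ⊔preds=⊤  new=⊤  old=⊥  +wl: 

Least fixpoint reached:
  node 0: 2
  node 1: 5
  node 2: ⊤

no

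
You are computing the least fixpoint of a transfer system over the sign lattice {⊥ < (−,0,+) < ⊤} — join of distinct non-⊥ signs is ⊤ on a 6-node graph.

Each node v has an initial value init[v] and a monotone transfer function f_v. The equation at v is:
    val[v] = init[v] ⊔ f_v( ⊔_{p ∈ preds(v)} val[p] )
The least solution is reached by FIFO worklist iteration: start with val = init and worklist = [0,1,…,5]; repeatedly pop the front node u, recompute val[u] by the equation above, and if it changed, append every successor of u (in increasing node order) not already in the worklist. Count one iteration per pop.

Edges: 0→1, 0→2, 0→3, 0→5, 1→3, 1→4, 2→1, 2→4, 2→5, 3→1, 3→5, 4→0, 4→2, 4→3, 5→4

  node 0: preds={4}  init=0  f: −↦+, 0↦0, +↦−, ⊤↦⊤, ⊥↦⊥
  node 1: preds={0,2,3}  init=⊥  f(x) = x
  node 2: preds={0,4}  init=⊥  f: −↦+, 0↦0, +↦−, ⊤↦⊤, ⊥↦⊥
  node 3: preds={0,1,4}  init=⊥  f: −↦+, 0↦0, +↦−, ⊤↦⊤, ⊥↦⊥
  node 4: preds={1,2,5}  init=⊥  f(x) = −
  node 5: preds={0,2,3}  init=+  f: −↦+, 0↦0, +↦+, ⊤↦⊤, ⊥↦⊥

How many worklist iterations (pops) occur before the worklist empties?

15

Iteration log — 15 steps:
  step 1. node 0  ⊔preds=⊥  new=0  stable
  step 2. node 1  ⊔preds=0  new=0  old=⊥  +wl: 
  step 3. node 2  ⊔preds=0  new=0  old=⊥  +wl: 1
  step 4. node 3  ⊔preds=0  new=0  old=⊥  +wl: 
  step 5. node 4  ⊔preds=⊤  new=−  old=⊥  +wl: 0,2,3
  step 6. node 5  ⊔preds=0  new=⊤  old=+  +wl: 4
  step 7. node 1  ⊔preds=0  new=0  stable
  step 8. node 0  ⊔preds=−  new=⊤  old=0  +wl: 1,5
  step 9. node 2  ⊔preds=⊤  new=⊤  old=0  +wl: 
  step 10. node 3  ⊔preds=⊤  new=⊤  old=0  +wl: 
  step 11. node 4  ⊔preds=⊤  new=−  stable
  step 12. node 1  ⊔preds=⊤  new=⊤  old=0  +wl: 3,4
  step 13. node 5  ⊔preds=⊤  new=⊤  stable
  step 14. node 3  ⊔preds=⊤  new=⊤  stable
  step 15. node 4  ⊔preds=⊤  new=−  stable

Least fixpoint reached:
  node 0: ⊤
  node 1: ⊤
  node 2: ⊤
  node 3: ⊤
  node 4: −
  node 5: ⊤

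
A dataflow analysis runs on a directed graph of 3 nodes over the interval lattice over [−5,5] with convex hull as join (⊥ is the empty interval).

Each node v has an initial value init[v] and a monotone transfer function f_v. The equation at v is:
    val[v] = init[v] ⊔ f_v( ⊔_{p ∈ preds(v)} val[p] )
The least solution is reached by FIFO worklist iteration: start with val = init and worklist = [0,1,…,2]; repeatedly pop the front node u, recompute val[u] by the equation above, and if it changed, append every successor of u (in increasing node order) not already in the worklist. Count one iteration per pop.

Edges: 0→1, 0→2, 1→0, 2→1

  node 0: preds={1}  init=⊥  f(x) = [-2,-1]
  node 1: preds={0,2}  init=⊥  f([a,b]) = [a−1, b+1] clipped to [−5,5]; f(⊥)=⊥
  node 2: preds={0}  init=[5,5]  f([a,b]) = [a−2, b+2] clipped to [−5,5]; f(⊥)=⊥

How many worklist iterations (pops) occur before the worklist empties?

Trace (6 dequeues):
  [1] u=0 | in ⊥ | out [-2,-1] | prev ⊥ | push {}
  [2] u=1 | in [-2,5] | out [-3,5] | prev ⊥ | push {0}
  [3] u=2 | in [-2,-1] | out [-4,5] | prev [5,5] | push {1}
  [4] u=0 | in [-3,5] | out [-2,-1] | ==
  [5] u=1 | in [-4,5] | out [-5,5] | prev [-3,5] | push {0}
  [6] u=0 | in [-5,5] | out [-2,-1] | ==

Converged values:
  [0] [-2,-1]
  [1] [-5,5]
  [2] [-4,5]

6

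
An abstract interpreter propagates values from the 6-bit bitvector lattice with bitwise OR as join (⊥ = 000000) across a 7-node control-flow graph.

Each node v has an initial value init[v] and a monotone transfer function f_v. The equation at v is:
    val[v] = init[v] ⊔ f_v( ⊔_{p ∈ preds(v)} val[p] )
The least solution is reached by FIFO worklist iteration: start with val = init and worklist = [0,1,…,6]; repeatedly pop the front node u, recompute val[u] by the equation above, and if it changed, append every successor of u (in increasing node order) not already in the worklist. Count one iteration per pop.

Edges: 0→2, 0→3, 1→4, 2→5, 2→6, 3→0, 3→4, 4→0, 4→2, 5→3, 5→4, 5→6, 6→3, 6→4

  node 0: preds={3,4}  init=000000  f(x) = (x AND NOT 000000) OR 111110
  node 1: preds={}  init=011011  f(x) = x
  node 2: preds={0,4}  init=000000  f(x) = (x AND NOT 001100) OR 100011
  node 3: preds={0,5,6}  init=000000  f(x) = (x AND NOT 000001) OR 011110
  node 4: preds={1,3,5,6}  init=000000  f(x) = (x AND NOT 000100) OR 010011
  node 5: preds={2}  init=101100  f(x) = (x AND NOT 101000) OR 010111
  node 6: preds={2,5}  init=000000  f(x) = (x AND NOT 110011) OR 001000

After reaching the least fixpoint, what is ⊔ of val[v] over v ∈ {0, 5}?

111111

Iteration log — 11 steps:
  step 1. node 0  ⊔preds=000000  new=111110  old=000000  +wl: 
  step 2. node 1  ⊔preds=000000  new=011011  stable
  step 3. node 2  ⊔preds=111110  new=110011  old=000000  +wl: 
  step 4. node 3  ⊔preds=111110  new=111110  old=000000  +wl: 0
  step 5. node 4  ⊔preds=111111  new=111011  old=000000  +wl: 2
  step 6. node 5  ⊔preds=110011  new=111111  old=101100  +wl: 3,4
  step 7. node 6  ⊔preds=111111  new=001100  old=000000  +wl: 
  step 8. node 0  ⊔preds=111111  new=111111  old=111110  +wl: 
  step 9. node 2  ⊔preds=111111  new=110011  stable
  step 10. node 3  ⊔preds=111111  new=111110  stable
  step 11. node 4  ⊔preds=111111  new=111011  stable

Least fixpoint reached:
  node 0: 111111
  node 1: 011011
  node 2: 110011
  node 3: 111110
  node 4: 111011
  node 5: 111111
  node 6: 001100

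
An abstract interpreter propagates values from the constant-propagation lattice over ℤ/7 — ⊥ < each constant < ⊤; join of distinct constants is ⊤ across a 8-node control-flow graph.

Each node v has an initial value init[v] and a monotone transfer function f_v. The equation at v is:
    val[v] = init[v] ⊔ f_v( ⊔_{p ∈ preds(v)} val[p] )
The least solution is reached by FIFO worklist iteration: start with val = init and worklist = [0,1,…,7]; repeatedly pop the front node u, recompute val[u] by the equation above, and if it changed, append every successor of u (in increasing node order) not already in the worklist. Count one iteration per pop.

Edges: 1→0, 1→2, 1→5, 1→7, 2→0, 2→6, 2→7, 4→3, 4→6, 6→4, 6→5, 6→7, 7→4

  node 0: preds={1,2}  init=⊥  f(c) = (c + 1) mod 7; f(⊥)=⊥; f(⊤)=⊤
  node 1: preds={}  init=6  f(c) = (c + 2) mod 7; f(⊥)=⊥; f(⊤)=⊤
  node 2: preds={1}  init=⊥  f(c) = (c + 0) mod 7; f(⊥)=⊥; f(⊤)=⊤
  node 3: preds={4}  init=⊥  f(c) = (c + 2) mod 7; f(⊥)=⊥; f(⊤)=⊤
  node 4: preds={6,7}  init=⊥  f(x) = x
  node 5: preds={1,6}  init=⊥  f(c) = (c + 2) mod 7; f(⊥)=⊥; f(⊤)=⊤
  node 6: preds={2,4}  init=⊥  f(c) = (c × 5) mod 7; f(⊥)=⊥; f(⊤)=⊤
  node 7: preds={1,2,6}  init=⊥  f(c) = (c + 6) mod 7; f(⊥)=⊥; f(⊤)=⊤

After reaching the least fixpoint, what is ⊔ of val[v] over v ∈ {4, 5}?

Iteration log — 16 steps:
  step 1. node 0  ⊔preds=6  new=0  old=⊥  +wl: 
  step 2. node 1  ⊔preds=⊥  new=6  stable
  step 3. node 2  ⊔preds=6  new=6  old=⊥  +wl: 0
  step 4. node 3  ⊔preds=⊥  new=⊥  stable
  step 5. node 4  ⊔preds=⊥  new=⊥  stable
  step 6. node 5  ⊔preds=6  new=1  old=⊥  +wl: 
  step 7. node 6  ⊔preds=6  new=2  old=⊥  +wl: 4,5
  step 8. node 7  ⊔preds=⊤  new=⊤  old=⊥  +wl: 
  step 9. node 0  ⊔preds=6  new=0  stable
  step 10. node 4  ⊔preds=⊤  new=⊤  old=⊥  +wl: 3,6
  step 11. node 5  ⊔preds=⊤  new=⊤  old=1  +wl: 
  step 12. node 3  ⊔preds=⊤  new=⊤  old=⊥  +wl: 
  step 13. node 6  ⊔preds=⊤  new=⊤  old=2  +wl: 4,5,7
  step 14. node 4  ⊔preds=⊤  new=⊤  stable
  step 15. node 5  ⊔preds=⊤  new=⊤  stable
  step 16. node 7  ⊔preds=⊤  new=⊤  stable

Least fixpoint reached:
  node 0: 0
  node 1: 6
  node 2: 6
  node 3: ⊤
  node 4: ⊤
  node 5: ⊤
  node 6: ⊤
  node 7: ⊤

⊤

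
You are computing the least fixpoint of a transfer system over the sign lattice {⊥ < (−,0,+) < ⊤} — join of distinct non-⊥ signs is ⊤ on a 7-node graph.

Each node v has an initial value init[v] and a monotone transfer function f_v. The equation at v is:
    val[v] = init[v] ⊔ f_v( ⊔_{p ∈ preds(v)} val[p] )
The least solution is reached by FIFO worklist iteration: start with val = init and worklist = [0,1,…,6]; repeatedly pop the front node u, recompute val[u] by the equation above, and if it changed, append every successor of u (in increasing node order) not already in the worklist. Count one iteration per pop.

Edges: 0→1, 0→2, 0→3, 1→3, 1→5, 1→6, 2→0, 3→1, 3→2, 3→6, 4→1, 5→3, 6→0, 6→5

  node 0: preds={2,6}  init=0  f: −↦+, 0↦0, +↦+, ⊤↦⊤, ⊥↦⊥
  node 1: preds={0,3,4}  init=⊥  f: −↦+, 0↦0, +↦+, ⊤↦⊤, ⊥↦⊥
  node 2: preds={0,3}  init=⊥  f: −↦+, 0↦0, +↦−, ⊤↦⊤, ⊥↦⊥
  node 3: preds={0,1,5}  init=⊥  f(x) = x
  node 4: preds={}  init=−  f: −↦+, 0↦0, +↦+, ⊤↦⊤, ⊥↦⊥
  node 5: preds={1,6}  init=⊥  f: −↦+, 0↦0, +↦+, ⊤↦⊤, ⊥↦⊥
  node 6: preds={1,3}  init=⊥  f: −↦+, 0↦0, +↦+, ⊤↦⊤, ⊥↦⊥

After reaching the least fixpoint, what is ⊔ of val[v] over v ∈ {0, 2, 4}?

⊤

Worklist (13 pops):
  #1 pop 0: in=⊥ → 0 (no change)
  #2 pop 1: in=⊤ → ⊤ (was ⊥); enqueue []
  #3 pop 2: in=0 → 0 (was ⊥); enqueue [0]
  #4 pop 3: in=⊤ → ⊤ (was ⊥); enqueue [1,2]
  #5 pop 4: in=⊥ → − (no change)
  #6 pop 5: in=⊤ → ⊤ (was ⊥); enqueue [3]
  #7 pop 6: in=⊤ → ⊤ (was ⊥); enqueue [5]
  #8 pop 0: in=⊤ → ⊤ (was 0); enqueue []
  #9 pop 1: in=⊤ → ⊤ (no change)
  #10 pop 2: in=⊤ → ⊤ (was 0); enqueue [0]
  #11 pop 3: in=⊤ → ⊤ (no change)
  #12 pop 5: in=⊤ → ⊤ (no change)
  #13 pop 0: in=⊤ → ⊤ (no change)

Fixpoint:
  val[0] = ⊤
  val[1] = ⊤
  val[2] = ⊤
  val[3] = ⊤
  val[4] = −
  val[5] = ⊤
  val[6] = ⊤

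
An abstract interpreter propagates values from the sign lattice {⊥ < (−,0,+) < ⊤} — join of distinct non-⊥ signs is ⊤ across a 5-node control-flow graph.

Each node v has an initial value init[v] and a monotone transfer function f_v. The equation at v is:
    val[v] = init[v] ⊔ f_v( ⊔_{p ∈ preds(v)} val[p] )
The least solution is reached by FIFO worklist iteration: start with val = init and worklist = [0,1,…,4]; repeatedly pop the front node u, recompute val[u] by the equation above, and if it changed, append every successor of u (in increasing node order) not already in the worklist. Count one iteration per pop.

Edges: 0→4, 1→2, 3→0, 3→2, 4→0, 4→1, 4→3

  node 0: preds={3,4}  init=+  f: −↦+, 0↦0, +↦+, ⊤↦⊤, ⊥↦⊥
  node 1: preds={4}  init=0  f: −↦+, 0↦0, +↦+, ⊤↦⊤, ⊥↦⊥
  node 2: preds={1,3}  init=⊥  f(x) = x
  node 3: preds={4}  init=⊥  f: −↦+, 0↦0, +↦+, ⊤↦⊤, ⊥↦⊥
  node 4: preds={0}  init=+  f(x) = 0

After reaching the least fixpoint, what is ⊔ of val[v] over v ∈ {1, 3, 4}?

Trace (12 dequeues):
  [1] u=0 | in + | out + | ==
  [2] u=1 | in + | out ⊤ | prev 0 | push {}
  [3] u=2 | in ⊤ | out ⊤ | prev ⊥ | push {}
  [4] u=3 | in + | out + | prev ⊥ | push {0,2}
  [5] u=4 | in + | out ⊤ | prev + | push {1,3}
  [6] u=0 | in ⊤ | out ⊤ | prev + | push {4}
  [7] u=2 | in ⊤ | out ⊤ | ==
  [8] u=1 | in ⊤ | out ⊤ | ==
  [9] u=3 | in ⊤ | out ⊤ | prev + | push {0,2}
  [10] u=4 | in ⊤ | out ⊤ | ==
  [11] u=0 | in ⊤ | out ⊤ | ==
  [12] u=2 | in ⊤ | out ⊤ | ==

Converged values:
  [0] ⊤
  [1] ⊤
  [2] ⊤
  [3] ⊤
  [4] ⊤

⊤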